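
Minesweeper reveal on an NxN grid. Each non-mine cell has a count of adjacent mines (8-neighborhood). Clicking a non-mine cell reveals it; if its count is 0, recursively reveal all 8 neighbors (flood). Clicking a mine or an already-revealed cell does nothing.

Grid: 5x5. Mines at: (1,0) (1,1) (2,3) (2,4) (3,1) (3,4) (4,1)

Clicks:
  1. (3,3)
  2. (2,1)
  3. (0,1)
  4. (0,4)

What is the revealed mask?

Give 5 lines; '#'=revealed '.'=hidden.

Click 1 (3,3) count=3: revealed 1 new [(3,3)] -> total=1
Click 2 (2,1) count=3: revealed 1 new [(2,1)] -> total=2
Click 3 (0,1) count=2: revealed 1 new [(0,1)] -> total=3
Click 4 (0,4) count=0: revealed 6 new [(0,2) (0,3) (0,4) (1,2) (1,3) (1,4)] -> total=9

Answer: .####
..###
.#...
...#.
.....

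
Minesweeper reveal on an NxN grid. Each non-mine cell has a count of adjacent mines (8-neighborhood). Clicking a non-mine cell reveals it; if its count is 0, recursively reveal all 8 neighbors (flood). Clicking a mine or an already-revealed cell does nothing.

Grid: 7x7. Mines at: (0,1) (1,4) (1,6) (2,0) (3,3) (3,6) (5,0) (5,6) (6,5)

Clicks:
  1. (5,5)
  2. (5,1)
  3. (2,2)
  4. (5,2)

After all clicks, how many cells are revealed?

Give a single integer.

Answer: 14

Derivation:
Click 1 (5,5) count=2: revealed 1 new [(5,5)] -> total=1
Click 2 (5,1) count=1: revealed 1 new [(5,1)] -> total=2
Click 3 (2,2) count=1: revealed 1 new [(2,2)] -> total=3
Click 4 (5,2) count=0: revealed 11 new [(4,1) (4,2) (4,3) (4,4) (5,2) (5,3) (5,4) (6,1) (6,2) (6,3) (6,4)] -> total=14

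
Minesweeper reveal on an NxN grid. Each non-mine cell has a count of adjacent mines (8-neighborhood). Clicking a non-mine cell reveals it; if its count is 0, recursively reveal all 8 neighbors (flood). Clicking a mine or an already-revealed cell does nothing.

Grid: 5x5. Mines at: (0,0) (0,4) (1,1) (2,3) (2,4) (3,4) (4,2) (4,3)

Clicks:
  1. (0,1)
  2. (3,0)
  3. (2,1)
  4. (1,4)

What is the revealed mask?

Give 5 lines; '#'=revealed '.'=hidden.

Answer: .#...
....#
##...
##...
##...

Derivation:
Click 1 (0,1) count=2: revealed 1 new [(0,1)] -> total=1
Click 2 (3,0) count=0: revealed 6 new [(2,0) (2,1) (3,0) (3,1) (4,0) (4,1)] -> total=7
Click 3 (2,1) count=1: revealed 0 new [(none)] -> total=7
Click 4 (1,4) count=3: revealed 1 new [(1,4)] -> total=8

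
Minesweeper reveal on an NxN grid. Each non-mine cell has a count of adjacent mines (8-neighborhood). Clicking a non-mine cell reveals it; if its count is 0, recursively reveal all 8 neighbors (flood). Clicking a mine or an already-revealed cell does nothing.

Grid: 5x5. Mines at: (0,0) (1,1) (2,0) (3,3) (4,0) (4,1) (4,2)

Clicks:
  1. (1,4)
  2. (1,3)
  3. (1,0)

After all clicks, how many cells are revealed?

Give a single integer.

Answer: 10

Derivation:
Click 1 (1,4) count=0: revealed 9 new [(0,2) (0,3) (0,4) (1,2) (1,3) (1,4) (2,2) (2,3) (2,4)] -> total=9
Click 2 (1,3) count=0: revealed 0 new [(none)] -> total=9
Click 3 (1,0) count=3: revealed 1 new [(1,0)] -> total=10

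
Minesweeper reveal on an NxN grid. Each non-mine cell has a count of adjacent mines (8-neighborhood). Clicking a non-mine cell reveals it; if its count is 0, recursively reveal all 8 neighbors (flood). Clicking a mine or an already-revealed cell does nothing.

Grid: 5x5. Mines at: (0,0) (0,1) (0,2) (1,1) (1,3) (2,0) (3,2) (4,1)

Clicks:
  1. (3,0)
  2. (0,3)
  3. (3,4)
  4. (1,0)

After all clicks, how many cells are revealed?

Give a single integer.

Click 1 (3,0) count=2: revealed 1 new [(3,0)] -> total=1
Click 2 (0,3) count=2: revealed 1 new [(0,3)] -> total=2
Click 3 (3,4) count=0: revealed 6 new [(2,3) (2,4) (3,3) (3,4) (4,3) (4,4)] -> total=8
Click 4 (1,0) count=4: revealed 1 new [(1,0)] -> total=9

Answer: 9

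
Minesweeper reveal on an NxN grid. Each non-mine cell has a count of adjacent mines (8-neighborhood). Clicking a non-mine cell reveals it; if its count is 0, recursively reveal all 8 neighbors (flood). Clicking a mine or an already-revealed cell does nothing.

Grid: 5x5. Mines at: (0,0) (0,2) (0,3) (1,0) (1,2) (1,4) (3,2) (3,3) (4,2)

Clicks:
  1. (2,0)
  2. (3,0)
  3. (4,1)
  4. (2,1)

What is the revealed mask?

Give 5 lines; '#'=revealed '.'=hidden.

Click 1 (2,0) count=1: revealed 1 new [(2,0)] -> total=1
Click 2 (3,0) count=0: revealed 5 new [(2,1) (3,0) (3,1) (4,0) (4,1)] -> total=6
Click 3 (4,1) count=2: revealed 0 new [(none)] -> total=6
Click 4 (2,1) count=3: revealed 0 new [(none)] -> total=6

Answer: .....
.....
##...
##...
##...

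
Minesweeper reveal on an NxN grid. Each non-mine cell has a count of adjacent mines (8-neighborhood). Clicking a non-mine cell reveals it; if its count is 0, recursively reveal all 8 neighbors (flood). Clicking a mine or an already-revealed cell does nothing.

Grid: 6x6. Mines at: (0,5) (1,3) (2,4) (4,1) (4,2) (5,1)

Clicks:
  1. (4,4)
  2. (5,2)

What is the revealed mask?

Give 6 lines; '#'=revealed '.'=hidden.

Click 1 (4,4) count=0: revealed 9 new [(3,3) (3,4) (3,5) (4,3) (4,4) (4,5) (5,3) (5,4) (5,5)] -> total=9
Click 2 (5,2) count=3: revealed 1 new [(5,2)] -> total=10

Answer: ......
......
......
...###
...###
..####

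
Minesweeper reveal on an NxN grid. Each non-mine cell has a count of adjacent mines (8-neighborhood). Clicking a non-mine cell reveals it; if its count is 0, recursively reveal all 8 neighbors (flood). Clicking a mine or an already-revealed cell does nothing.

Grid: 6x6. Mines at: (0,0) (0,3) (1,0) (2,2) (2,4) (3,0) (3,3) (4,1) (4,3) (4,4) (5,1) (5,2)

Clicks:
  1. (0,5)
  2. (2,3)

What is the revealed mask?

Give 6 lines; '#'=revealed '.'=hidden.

Answer: ....##
....##
...#..
......
......
......

Derivation:
Click 1 (0,5) count=0: revealed 4 new [(0,4) (0,5) (1,4) (1,5)] -> total=4
Click 2 (2,3) count=3: revealed 1 new [(2,3)] -> total=5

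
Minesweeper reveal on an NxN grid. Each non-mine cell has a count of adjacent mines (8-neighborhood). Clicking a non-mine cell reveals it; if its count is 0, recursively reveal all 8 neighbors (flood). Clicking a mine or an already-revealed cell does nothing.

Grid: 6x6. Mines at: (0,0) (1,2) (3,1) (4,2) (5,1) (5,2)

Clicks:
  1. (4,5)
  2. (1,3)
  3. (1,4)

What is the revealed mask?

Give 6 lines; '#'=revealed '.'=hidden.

Click 1 (4,5) count=0: revealed 18 new [(0,3) (0,4) (0,5) (1,3) (1,4) (1,5) (2,3) (2,4) (2,5) (3,3) (3,4) (3,5) (4,3) (4,4) (4,5) (5,3) (5,4) (5,5)] -> total=18
Click 2 (1,3) count=1: revealed 0 new [(none)] -> total=18
Click 3 (1,4) count=0: revealed 0 new [(none)] -> total=18

Answer: ...###
...###
...###
...###
...###
...###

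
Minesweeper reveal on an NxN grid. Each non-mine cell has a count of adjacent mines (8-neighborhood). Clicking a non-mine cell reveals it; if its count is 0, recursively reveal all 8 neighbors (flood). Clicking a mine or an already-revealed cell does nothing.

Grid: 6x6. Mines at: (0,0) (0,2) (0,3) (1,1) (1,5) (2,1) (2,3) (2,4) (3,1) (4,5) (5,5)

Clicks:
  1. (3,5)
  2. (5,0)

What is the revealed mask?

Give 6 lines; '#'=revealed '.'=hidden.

Answer: ......
......
......
..####
#####.
#####.

Derivation:
Click 1 (3,5) count=2: revealed 1 new [(3,5)] -> total=1
Click 2 (5,0) count=0: revealed 13 new [(3,2) (3,3) (3,4) (4,0) (4,1) (4,2) (4,3) (4,4) (5,0) (5,1) (5,2) (5,3) (5,4)] -> total=14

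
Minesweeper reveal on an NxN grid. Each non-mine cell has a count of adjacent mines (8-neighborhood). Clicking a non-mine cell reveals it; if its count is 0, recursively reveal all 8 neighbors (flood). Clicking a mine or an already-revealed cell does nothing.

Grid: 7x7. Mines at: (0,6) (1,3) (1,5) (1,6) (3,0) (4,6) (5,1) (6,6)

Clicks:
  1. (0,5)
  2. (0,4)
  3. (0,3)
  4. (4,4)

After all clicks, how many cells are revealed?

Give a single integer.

Click 1 (0,5) count=3: revealed 1 new [(0,5)] -> total=1
Click 2 (0,4) count=2: revealed 1 new [(0,4)] -> total=2
Click 3 (0,3) count=1: revealed 1 new [(0,3)] -> total=3
Click 4 (4,4) count=0: revealed 23 new [(2,1) (2,2) (2,3) (2,4) (2,5) (3,1) (3,2) (3,3) (3,4) (3,5) (4,1) (4,2) (4,3) (4,4) (4,5) (5,2) (5,3) (5,4) (5,5) (6,2) (6,3) (6,4) (6,5)] -> total=26

Answer: 26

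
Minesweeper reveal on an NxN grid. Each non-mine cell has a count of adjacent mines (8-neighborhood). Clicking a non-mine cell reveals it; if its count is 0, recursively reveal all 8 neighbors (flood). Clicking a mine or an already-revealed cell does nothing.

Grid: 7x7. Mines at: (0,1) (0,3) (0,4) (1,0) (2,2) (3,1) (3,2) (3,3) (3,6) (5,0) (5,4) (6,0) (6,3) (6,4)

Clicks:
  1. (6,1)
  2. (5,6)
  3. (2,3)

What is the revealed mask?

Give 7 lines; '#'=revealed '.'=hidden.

Answer: .......
.......
...#...
.......
.....##
.....##
.#...##

Derivation:
Click 1 (6,1) count=2: revealed 1 new [(6,1)] -> total=1
Click 2 (5,6) count=0: revealed 6 new [(4,5) (4,6) (5,5) (5,6) (6,5) (6,6)] -> total=7
Click 3 (2,3) count=3: revealed 1 new [(2,3)] -> total=8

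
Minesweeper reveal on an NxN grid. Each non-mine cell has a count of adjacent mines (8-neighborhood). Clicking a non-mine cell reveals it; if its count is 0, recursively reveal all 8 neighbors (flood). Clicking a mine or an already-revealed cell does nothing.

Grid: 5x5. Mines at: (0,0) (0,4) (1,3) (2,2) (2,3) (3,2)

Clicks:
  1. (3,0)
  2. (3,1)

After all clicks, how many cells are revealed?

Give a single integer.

Click 1 (3,0) count=0: revealed 8 new [(1,0) (1,1) (2,0) (2,1) (3,0) (3,1) (4,0) (4,1)] -> total=8
Click 2 (3,1) count=2: revealed 0 new [(none)] -> total=8

Answer: 8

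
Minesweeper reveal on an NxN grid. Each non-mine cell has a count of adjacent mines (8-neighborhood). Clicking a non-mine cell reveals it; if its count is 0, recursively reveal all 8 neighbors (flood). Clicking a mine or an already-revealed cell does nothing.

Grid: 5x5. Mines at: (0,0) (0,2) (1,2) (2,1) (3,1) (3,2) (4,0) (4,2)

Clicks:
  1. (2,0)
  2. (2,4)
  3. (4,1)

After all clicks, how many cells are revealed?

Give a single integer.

Answer: 12

Derivation:
Click 1 (2,0) count=2: revealed 1 new [(2,0)] -> total=1
Click 2 (2,4) count=0: revealed 10 new [(0,3) (0,4) (1,3) (1,4) (2,3) (2,4) (3,3) (3,4) (4,3) (4,4)] -> total=11
Click 3 (4,1) count=4: revealed 1 new [(4,1)] -> total=12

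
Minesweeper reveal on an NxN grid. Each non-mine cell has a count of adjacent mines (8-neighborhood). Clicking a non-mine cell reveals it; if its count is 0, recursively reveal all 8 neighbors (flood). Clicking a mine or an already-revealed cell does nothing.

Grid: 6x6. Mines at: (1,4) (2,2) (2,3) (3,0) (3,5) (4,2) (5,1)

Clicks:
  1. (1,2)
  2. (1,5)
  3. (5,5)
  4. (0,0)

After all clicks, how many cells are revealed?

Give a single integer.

Click 1 (1,2) count=2: revealed 1 new [(1,2)] -> total=1
Click 2 (1,5) count=1: revealed 1 new [(1,5)] -> total=2
Click 3 (5,5) count=0: revealed 6 new [(4,3) (4,4) (4,5) (5,3) (5,4) (5,5)] -> total=8
Click 4 (0,0) count=0: revealed 9 new [(0,0) (0,1) (0,2) (0,3) (1,0) (1,1) (1,3) (2,0) (2,1)] -> total=17

Answer: 17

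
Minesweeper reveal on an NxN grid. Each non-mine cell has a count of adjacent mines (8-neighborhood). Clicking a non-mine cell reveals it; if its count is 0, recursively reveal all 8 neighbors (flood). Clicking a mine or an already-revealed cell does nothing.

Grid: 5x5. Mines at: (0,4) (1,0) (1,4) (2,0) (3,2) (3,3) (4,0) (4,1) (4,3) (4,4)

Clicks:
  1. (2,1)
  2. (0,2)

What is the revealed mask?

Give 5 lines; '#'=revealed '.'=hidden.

Click 1 (2,1) count=3: revealed 1 new [(2,1)] -> total=1
Click 2 (0,2) count=0: revealed 8 new [(0,1) (0,2) (0,3) (1,1) (1,2) (1,3) (2,2) (2,3)] -> total=9

Answer: .###.
.###.
.###.
.....
.....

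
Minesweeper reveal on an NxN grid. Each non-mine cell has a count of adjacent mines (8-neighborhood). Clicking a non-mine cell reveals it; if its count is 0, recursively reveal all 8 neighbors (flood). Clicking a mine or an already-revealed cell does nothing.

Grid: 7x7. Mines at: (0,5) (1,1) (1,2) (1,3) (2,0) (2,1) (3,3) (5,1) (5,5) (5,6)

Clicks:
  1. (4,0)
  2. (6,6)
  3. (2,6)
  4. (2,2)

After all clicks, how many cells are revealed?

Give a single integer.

Answer: 15

Derivation:
Click 1 (4,0) count=1: revealed 1 new [(4,0)] -> total=1
Click 2 (6,6) count=2: revealed 1 new [(6,6)] -> total=2
Click 3 (2,6) count=0: revealed 12 new [(1,4) (1,5) (1,6) (2,4) (2,5) (2,6) (3,4) (3,5) (3,6) (4,4) (4,5) (4,6)] -> total=14
Click 4 (2,2) count=5: revealed 1 new [(2,2)] -> total=15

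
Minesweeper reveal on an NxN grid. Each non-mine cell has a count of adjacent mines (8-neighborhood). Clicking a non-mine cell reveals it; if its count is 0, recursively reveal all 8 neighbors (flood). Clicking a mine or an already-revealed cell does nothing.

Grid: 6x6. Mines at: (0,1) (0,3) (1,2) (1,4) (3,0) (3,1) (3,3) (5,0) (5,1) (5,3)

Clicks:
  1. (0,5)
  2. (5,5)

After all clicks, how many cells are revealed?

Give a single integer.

Click 1 (0,5) count=1: revealed 1 new [(0,5)] -> total=1
Click 2 (5,5) count=0: revealed 8 new [(2,4) (2,5) (3,4) (3,5) (4,4) (4,5) (5,4) (5,5)] -> total=9

Answer: 9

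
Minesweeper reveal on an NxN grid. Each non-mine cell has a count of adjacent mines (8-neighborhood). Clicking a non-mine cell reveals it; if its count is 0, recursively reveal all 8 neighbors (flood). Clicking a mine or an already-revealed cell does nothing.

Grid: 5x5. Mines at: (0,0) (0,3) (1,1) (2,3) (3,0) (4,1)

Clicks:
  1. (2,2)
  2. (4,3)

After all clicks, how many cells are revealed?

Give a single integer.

Answer: 7

Derivation:
Click 1 (2,2) count=2: revealed 1 new [(2,2)] -> total=1
Click 2 (4,3) count=0: revealed 6 new [(3,2) (3,3) (3,4) (4,2) (4,3) (4,4)] -> total=7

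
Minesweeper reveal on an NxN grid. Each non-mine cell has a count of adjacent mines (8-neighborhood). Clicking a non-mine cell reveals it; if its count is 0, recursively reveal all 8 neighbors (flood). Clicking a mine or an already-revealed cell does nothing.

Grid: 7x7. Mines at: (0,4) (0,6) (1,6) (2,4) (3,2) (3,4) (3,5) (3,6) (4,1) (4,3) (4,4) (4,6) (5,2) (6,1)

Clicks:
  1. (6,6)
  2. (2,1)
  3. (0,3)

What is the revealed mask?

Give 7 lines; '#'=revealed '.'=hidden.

Answer: ...#...
.......
.#.....
.......
.......
...####
...####

Derivation:
Click 1 (6,6) count=0: revealed 8 new [(5,3) (5,4) (5,5) (5,6) (6,3) (6,4) (6,5) (6,6)] -> total=8
Click 2 (2,1) count=1: revealed 1 new [(2,1)] -> total=9
Click 3 (0,3) count=1: revealed 1 new [(0,3)] -> total=10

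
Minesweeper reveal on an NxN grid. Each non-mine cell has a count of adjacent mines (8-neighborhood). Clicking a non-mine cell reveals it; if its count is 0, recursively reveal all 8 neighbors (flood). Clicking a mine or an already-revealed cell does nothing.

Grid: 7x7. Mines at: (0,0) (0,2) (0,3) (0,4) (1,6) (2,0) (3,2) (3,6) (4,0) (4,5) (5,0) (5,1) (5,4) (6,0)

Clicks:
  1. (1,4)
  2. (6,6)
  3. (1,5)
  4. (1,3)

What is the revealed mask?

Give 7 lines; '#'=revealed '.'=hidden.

Click 1 (1,4) count=2: revealed 1 new [(1,4)] -> total=1
Click 2 (6,6) count=0: revealed 4 new [(5,5) (5,6) (6,5) (6,6)] -> total=5
Click 3 (1,5) count=2: revealed 1 new [(1,5)] -> total=6
Click 4 (1,3) count=3: revealed 1 new [(1,3)] -> total=7

Answer: .......
...###.
.......
.......
.......
.....##
.....##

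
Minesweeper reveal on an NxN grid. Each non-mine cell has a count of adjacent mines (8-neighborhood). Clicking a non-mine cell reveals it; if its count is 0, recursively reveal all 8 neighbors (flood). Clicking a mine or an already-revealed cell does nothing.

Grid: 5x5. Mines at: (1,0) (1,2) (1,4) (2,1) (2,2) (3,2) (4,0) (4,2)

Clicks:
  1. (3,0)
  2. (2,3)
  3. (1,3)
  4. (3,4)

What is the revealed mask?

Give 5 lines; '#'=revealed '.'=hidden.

Click 1 (3,0) count=2: revealed 1 new [(3,0)] -> total=1
Click 2 (2,3) count=4: revealed 1 new [(2,3)] -> total=2
Click 3 (1,3) count=3: revealed 1 new [(1,3)] -> total=3
Click 4 (3,4) count=0: revealed 5 new [(2,4) (3,3) (3,4) (4,3) (4,4)] -> total=8

Answer: .....
...#.
...##
#..##
...##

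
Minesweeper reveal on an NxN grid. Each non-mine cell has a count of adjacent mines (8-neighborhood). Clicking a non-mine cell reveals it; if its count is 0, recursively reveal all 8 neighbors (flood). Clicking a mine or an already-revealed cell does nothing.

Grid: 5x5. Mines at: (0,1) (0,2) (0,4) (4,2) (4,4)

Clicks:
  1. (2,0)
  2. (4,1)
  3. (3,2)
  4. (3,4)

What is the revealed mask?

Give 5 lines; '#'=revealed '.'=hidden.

Click 1 (2,0) count=0: revealed 17 new [(1,0) (1,1) (1,2) (1,3) (1,4) (2,0) (2,1) (2,2) (2,3) (2,4) (3,0) (3,1) (3,2) (3,3) (3,4) (4,0) (4,1)] -> total=17
Click 2 (4,1) count=1: revealed 0 new [(none)] -> total=17
Click 3 (3,2) count=1: revealed 0 new [(none)] -> total=17
Click 4 (3,4) count=1: revealed 0 new [(none)] -> total=17

Answer: .....
#####
#####
#####
##...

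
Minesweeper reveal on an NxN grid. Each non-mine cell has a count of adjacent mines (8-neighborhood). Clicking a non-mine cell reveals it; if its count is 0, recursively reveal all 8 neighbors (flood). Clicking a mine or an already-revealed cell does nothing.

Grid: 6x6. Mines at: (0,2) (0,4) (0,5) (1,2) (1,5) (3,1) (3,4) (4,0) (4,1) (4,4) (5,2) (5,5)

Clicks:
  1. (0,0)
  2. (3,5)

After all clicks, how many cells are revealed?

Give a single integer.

Answer: 7

Derivation:
Click 1 (0,0) count=0: revealed 6 new [(0,0) (0,1) (1,0) (1,1) (2,0) (2,1)] -> total=6
Click 2 (3,5) count=2: revealed 1 new [(3,5)] -> total=7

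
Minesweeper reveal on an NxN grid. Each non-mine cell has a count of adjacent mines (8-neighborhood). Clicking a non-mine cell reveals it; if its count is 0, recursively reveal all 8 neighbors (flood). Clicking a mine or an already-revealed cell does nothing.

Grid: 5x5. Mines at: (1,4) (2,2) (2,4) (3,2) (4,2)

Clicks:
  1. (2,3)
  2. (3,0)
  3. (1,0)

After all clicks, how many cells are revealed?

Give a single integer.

Answer: 15

Derivation:
Click 1 (2,3) count=4: revealed 1 new [(2,3)] -> total=1
Click 2 (3,0) count=0: revealed 14 new [(0,0) (0,1) (0,2) (0,3) (1,0) (1,1) (1,2) (1,3) (2,0) (2,1) (3,0) (3,1) (4,0) (4,1)] -> total=15
Click 3 (1,0) count=0: revealed 0 new [(none)] -> total=15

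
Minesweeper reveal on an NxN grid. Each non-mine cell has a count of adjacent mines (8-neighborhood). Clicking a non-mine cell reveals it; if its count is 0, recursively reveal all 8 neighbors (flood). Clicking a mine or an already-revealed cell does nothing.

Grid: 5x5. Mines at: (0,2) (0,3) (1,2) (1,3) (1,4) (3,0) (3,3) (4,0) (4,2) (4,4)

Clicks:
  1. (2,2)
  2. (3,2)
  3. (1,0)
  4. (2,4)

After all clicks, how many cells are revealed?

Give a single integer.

Click 1 (2,2) count=3: revealed 1 new [(2,2)] -> total=1
Click 2 (3,2) count=2: revealed 1 new [(3,2)] -> total=2
Click 3 (1,0) count=0: revealed 6 new [(0,0) (0,1) (1,0) (1,1) (2,0) (2,1)] -> total=8
Click 4 (2,4) count=3: revealed 1 new [(2,4)] -> total=9

Answer: 9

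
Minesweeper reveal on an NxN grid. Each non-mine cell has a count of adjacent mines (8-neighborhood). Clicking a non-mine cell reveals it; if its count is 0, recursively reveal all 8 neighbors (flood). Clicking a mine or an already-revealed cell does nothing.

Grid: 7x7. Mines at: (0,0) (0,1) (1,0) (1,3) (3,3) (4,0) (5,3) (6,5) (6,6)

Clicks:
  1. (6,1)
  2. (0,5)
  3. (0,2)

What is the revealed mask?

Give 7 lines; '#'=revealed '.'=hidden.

Answer: ..#.###
....###
....###
....###
....###
###.###
###....

Derivation:
Click 1 (6,1) count=0: revealed 6 new [(5,0) (5,1) (5,2) (6,0) (6,1) (6,2)] -> total=6
Click 2 (0,5) count=0: revealed 18 new [(0,4) (0,5) (0,6) (1,4) (1,5) (1,6) (2,4) (2,5) (2,6) (3,4) (3,5) (3,6) (4,4) (4,5) (4,6) (5,4) (5,5) (5,6)] -> total=24
Click 3 (0,2) count=2: revealed 1 new [(0,2)] -> total=25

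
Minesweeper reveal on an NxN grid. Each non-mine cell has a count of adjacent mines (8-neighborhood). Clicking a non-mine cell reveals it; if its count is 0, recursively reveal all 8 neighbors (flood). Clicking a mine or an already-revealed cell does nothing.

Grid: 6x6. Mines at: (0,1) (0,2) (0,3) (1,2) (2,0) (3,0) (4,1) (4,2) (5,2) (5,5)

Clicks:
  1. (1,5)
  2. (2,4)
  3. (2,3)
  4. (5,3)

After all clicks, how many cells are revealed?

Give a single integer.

Answer: 15

Derivation:
Click 1 (1,5) count=0: revealed 14 new [(0,4) (0,5) (1,3) (1,4) (1,5) (2,3) (2,4) (2,5) (3,3) (3,4) (3,5) (4,3) (4,4) (4,5)] -> total=14
Click 2 (2,4) count=0: revealed 0 new [(none)] -> total=14
Click 3 (2,3) count=1: revealed 0 new [(none)] -> total=14
Click 4 (5,3) count=2: revealed 1 new [(5,3)] -> total=15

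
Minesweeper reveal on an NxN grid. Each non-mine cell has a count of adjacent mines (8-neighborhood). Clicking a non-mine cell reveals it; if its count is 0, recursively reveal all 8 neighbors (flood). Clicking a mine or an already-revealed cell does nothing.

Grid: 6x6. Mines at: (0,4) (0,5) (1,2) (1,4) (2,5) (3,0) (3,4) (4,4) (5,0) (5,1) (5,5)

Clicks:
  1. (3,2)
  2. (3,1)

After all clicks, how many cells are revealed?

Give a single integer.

Click 1 (3,2) count=0: revealed 9 new [(2,1) (2,2) (2,3) (3,1) (3,2) (3,3) (4,1) (4,2) (4,3)] -> total=9
Click 2 (3,1) count=1: revealed 0 new [(none)] -> total=9

Answer: 9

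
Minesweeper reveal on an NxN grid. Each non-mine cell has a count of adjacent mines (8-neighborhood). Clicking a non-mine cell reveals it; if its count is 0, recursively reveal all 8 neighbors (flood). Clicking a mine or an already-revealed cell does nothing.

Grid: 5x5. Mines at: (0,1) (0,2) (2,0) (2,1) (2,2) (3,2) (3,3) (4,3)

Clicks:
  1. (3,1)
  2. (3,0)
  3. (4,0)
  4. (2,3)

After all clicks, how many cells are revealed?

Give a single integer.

Answer: 5

Derivation:
Click 1 (3,1) count=4: revealed 1 new [(3,1)] -> total=1
Click 2 (3,0) count=2: revealed 1 new [(3,0)] -> total=2
Click 3 (4,0) count=0: revealed 2 new [(4,0) (4,1)] -> total=4
Click 4 (2,3) count=3: revealed 1 new [(2,3)] -> total=5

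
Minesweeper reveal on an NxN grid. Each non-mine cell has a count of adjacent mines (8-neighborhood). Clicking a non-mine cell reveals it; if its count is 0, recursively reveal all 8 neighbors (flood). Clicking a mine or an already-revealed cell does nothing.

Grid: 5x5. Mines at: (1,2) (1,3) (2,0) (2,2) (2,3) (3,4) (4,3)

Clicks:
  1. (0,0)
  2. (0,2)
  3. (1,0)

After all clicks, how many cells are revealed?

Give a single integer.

Answer: 5

Derivation:
Click 1 (0,0) count=0: revealed 4 new [(0,0) (0,1) (1,0) (1,1)] -> total=4
Click 2 (0,2) count=2: revealed 1 new [(0,2)] -> total=5
Click 3 (1,0) count=1: revealed 0 new [(none)] -> total=5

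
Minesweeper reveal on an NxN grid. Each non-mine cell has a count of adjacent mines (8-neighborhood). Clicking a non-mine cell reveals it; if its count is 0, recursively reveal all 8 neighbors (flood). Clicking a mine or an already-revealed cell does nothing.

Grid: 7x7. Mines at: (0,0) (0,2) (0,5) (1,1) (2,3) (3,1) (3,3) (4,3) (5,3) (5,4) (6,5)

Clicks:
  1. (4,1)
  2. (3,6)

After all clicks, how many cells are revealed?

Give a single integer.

Answer: 15

Derivation:
Click 1 (4,1) count=1: revealed 1 new [(4,1)] -> total=1
Click 2 (3,6) count=0: revealed 14 new [(1,4) (1,5) (1,6) (2,4) (2,5) (2,6) (3,4) (3,5) (3,6) (4,4) (4,5) (4,6) (5,5) (5,6)] -> total=15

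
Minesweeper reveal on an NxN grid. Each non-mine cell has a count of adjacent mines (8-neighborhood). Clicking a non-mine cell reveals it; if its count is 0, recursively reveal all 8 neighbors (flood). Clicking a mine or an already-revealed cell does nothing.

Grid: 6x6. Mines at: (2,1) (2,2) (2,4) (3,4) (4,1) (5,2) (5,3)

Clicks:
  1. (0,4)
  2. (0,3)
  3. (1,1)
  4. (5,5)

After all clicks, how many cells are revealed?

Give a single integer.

Answer: 16

Derivation:
Click 1 (0,4) count=0: revealed 12 new [(0,0) (0,1) (0,2) (0,3) (0,4) (0,5) (1,0) (1,1) (1,2) (1,3) (1,4) (1,5)] -> total=12
Click 2 (0,3) count=0: revealed 0 new [(none)] -> total=12
Click 3 (1,1) count=2: revealed 0 new [(none)] -> total=12
Click 4 (5,5) count=0: revealed 4 new [(4,4) (4,5) (5,4) (5,5)] -> total=16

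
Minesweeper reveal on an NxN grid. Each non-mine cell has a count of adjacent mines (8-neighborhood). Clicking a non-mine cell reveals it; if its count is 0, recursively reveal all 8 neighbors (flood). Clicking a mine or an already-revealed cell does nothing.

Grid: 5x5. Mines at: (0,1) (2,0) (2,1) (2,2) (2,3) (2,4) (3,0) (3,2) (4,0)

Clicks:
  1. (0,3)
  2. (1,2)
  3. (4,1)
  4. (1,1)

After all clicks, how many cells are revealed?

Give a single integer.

Answer: 8

Derivation:
Click 1 (0,3) count=0: revealed 6 new [(0,2) (0,3) (0,4) (1,2) (1,3) (1,4)] -> total=6
Click 2 (1,2) count=4: revealed 0 new [(none)] -> total=6
Click 3 (4,1) count=3: revealed 1 new [(4,1)] -> total=7
Click 4 (1,1) count=4: revealed 1 new [(1,1)] -> total=8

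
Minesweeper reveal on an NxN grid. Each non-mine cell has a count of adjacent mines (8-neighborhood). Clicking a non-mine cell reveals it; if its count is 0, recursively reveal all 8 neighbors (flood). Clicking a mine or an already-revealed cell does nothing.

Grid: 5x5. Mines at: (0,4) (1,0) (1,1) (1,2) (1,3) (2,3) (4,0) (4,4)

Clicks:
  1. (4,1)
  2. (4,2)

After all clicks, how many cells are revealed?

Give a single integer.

Click 1 (4,1) count=1: revealed 1 new [(4,1)] -> total=1
Click 2 (4,2) count=0: revealed 5 new [(3,1) (3,2) (3,3) (4,2) (4,3)] -> total=6

Answer: 6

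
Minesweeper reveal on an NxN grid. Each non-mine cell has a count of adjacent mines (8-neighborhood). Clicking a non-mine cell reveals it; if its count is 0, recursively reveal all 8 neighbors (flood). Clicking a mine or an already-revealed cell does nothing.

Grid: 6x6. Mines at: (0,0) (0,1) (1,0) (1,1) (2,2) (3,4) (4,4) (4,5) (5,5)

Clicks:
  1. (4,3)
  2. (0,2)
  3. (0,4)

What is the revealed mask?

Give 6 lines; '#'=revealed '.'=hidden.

Answer: ..####
..####
...###
......
...#..
......

Derivation:
Click 1 (4,3) count=2: revealed 1 new [(4,3)] -> total=1
Click 2 (0,2) count=2: revealed 1 new [(0,2)] -> total=2
Click 3 (0,4) count=0: revealed 10 new [(0,3) (0,4) (0,5) (1,2) (1,3) (1,4) (1,5) (2,3) (2,4) (2,5)] -> total=12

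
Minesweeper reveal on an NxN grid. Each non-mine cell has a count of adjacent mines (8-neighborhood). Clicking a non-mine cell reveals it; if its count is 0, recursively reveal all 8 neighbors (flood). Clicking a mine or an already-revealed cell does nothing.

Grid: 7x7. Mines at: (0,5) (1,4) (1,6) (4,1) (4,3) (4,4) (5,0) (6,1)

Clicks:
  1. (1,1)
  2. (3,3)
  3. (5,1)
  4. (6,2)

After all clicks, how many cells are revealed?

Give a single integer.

Click 1 (1,1) count=0: revealed 16 new [(0,0) (0,1) (0,2) (0,3) (1,0) (1,1) (1,2) (1,3) (2,0) (2,1) (2,2) (2,3) (3,0) (3,1) (3,2) (3,3)] -> total=16
Click 2 (3,3) count=2: revealed 0 new [(none)] -> total=16
Click 3 (5,1) count=3: revealed 1 new [(5,1)] -> total=17
Click 4 (6,2) count=1: revealed 1 new [(6,2)] -> total=18

Answer: 18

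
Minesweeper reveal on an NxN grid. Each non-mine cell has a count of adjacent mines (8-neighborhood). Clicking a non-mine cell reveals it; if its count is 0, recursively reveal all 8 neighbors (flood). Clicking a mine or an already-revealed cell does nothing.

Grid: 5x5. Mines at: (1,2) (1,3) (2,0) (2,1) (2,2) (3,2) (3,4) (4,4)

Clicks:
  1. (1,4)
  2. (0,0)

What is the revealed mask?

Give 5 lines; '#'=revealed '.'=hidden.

Answer: ##...
##..#
.....
.....
.....

Derivation:
Click 1 (1,4) count=1: revealed 1 new [(1,4)] -> total=1
Click 2 (0,0) count=0: revealed 4 new [(0,0) (0,1) (1,0) (1,1)] -> total=5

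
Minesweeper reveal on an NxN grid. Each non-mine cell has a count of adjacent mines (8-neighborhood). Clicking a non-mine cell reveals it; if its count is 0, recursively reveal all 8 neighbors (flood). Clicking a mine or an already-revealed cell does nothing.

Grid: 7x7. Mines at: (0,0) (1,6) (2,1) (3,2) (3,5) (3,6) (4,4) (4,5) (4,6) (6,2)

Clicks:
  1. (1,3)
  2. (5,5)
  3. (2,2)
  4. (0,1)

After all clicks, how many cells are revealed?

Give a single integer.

Answer: 15

Derivation:
Click 1 (1,3) count=0: revealed 14 new [(0,1) (0,2) (0,3) (0,4) (0,5) (1,1) (1,2) (1,3) (1,4) (1,5) (2,2) (2,3) (2,4) (2,5)] -> total=14
Click 2 (5,5) count=3: revealed 1 new [(5,5)] -> total=15
Click 3 (2,2) count=2: revealed 0 new [(none)] -> total=15
Click 4 (0,1) count=1: revealed 0 new [(none)] -> total=15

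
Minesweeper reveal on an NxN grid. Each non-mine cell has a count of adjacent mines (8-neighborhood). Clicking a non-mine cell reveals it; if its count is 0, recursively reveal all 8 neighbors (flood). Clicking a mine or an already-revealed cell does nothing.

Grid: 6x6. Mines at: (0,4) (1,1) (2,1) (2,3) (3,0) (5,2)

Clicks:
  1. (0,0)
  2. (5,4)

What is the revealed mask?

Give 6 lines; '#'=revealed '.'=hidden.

Answer: #.....
....##
....##
...###
...###
...###

Derivation:
Click 1 (0,0) count=1: revealed 1 new [(0,0)] -> total=1
Click 2 (5,4) count=0: revealed 13 new [(1,4) (1,5) (2,4) (2,5) (3,3) (3,4) (3,5) (4,3) (4,4) (4,5) (5,3) (5,4) (5,5)] -> total=14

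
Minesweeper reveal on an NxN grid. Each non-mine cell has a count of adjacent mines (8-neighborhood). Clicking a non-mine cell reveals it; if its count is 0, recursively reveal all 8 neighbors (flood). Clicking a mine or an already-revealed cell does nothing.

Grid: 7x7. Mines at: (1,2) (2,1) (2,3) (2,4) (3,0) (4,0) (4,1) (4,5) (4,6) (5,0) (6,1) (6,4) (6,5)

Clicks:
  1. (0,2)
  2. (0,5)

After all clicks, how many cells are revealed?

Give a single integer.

Click 1 (0,2) count=1: revealed 1 new [(0,2)] -> total=1
Click 2 (0,5) count=0: revealed 12 new [(0,3) (0,4) (0,5) (0,6) (1,3) (1,4) (1,5) (1,6) (2,5) (2,6) (3,5) (3,6)] -> total=13

Answer: 13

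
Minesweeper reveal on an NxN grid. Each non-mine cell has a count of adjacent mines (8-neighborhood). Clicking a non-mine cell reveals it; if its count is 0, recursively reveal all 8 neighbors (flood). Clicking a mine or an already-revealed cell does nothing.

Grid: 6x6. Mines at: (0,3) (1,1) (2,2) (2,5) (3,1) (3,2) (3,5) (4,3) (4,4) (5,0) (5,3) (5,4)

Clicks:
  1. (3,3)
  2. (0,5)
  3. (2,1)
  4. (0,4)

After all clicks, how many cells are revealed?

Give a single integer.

Answer: 6

Derivation:
Click 1 (3,3) count=4: revealed 1 new [(3,3)] -> total=1
Click 2 (0,5) count=0: revealed 4 new [(0,4) (0,5) (1,4) (1,5)] -> total=5
Click 3 (2,1) count=4: revealed 1 new [(2,1)] -> total=6
Click 4 (0,4) count=1: revealed 0 new [(none)] -> total=6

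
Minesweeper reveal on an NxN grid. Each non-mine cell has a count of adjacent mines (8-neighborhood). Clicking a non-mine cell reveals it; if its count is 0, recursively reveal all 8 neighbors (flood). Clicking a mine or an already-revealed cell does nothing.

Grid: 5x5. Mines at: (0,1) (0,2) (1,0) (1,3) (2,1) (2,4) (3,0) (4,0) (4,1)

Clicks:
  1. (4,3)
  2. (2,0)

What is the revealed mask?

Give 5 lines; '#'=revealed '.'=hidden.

Click 1 (4,3) count=0: revealed 6 new [(3,2) (3,3) (3,4) (4,2) (4,3) (4,4)] -> total=6
Click 2 (2,0) count=3: revealed 1 new [(2,0)] -> total=7

Answer: .....
.....
#....
..###
..###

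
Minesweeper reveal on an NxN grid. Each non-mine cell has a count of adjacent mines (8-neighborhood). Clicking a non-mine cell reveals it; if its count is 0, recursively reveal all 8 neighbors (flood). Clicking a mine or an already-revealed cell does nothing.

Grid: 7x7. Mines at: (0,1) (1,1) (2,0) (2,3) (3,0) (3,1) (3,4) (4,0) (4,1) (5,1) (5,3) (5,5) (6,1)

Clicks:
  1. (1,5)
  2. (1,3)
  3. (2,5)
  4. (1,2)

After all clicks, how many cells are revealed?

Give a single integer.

Click 1 (1,5) count=0: revealed 17 new [(0,2) (0,3) (0,4) (0,5) (0,6) (1,2) (1,3) (1,4) (1,5) (1,6) (2,4) (2,5) (2,6) (3,5) (3,6) (4,5) (4,6)] -> total=17
Click 2 (1,3) count=1: revealed 0 new [(none)] -> total=17
Click 3 (2,5) count=1: revealed 0 new [(none)] -> total=17
Click 4 (1,2) count=3: revealed 0 new [(none)] -> total=17

Answer: 17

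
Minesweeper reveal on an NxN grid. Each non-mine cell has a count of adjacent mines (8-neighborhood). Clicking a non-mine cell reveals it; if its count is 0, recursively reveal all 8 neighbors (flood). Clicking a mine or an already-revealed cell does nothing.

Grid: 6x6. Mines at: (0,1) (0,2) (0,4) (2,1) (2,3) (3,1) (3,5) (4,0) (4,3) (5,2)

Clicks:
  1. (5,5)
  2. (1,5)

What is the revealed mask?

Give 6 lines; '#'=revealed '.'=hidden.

Answer: ......
.....#
......
......
....##
....##

Derivation:
Click 1 (5,5) count=0: revealed 4 new [(4,4) (4,5) (5,4) (5,5)] -> total=4
Click 2 (1,5) count=1: revealed 1 new [(1,5)] -> total=5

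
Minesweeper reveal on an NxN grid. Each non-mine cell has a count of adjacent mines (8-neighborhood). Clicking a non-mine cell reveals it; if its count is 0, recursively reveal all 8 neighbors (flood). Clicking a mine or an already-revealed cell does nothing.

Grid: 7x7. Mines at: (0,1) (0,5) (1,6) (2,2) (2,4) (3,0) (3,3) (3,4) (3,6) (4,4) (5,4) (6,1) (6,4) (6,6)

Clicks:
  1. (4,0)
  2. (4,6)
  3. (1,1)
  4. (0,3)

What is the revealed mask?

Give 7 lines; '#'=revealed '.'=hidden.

Click 1 (4,0) count=1: revealed 1 new [(4,0)] -> total=1
Click 2 (4,6) count=1: revealed 1 new [(4,6)] -> total=2
Click 3 (1,1) count=2: revealed 1 new [(1,1)] -> total=3
Click 4 (0,3) count=0: revealed 6 new [(0,2) (0,3) (0,4) (1,2) (1,3) (1,4)] -> total=9

Answer: ..###..
.####..
.......
.......
#.....#
.......
.......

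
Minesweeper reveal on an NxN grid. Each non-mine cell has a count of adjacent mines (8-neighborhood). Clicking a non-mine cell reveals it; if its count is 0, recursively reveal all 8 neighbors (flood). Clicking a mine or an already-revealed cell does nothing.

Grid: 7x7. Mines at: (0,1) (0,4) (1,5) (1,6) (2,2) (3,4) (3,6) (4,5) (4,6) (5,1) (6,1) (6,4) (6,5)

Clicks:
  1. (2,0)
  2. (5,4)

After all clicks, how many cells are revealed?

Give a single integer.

Answer: 9

Derivation:
Click 1 (2,0) count=0: revealed 8 new [(1,0) (1,1) (2,0) (2,1) (3,0) (3,1) (4,0) (4,1)] -> total=8
Click 2 (5,4) count=3: revealed 1 new [(5,4)] -> total=9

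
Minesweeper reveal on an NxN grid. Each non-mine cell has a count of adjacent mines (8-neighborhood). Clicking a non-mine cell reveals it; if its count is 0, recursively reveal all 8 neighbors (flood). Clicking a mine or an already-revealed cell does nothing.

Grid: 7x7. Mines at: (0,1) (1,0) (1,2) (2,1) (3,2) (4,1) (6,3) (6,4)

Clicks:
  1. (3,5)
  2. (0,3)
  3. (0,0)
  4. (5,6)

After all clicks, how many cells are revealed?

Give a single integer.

Click 1 (3,5) count=0: revealed 26 new [(0,3) (0,4) (0,5) (0,6) (1,3) (1,4) (1,5) (1,6) (2,3) (2,4) (2,5) (2,6) (3,3) (3,4) (3,5) (3,6) (4,3) (4,4) (4,5) (4,6) (5,3) (5,4) (5,5) (5,6) (6,5) (6,6)] -> total=26
Click 2 (0,3) count=1: revealed 0 new [(none)] -> total=26
Click 3 (0,0) count=2: revealed 1 new [(0,0)] -> total=27
Click 4 (5,6) count=0: revealed 0 new [(none)] -> total=27

Answer: 27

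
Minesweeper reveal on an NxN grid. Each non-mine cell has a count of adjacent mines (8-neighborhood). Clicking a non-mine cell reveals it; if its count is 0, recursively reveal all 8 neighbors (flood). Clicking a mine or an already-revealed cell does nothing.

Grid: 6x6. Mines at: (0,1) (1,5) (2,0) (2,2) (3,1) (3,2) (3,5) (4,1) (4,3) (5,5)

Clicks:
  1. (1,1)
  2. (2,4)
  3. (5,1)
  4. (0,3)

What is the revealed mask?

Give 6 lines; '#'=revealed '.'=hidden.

Answer: ..###.
.####.
....#.
......
......
.#....

Derivation:
Click 1 (1,1) count=3: revealed 1 new [(1,1)] -> total=1
Click 2 (2,4) count=2: revealed 1 new [(2,4)] -> total=2
Click 3 (5,1) count=1: revealed 1 new [(5,1)] -> total=3
Click 4 (0,3) count=0: revealed 6 new [(0,2) (0,3) (0,4) (1,2) (1,3) (1,4)] -> total=9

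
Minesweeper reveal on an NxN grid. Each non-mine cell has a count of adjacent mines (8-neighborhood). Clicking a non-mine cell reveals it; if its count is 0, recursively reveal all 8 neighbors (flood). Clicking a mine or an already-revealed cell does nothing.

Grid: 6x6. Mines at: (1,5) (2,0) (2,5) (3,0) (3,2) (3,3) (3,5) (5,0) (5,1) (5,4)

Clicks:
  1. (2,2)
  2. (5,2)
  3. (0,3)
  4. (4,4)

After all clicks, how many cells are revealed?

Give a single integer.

Click 1 (2,2) count=2: revealed 1 new [(2,2)] -> total=1
Click 2 (5,2) count=1: revealed 1 new [(5,2)] -> total=2
Click 3 (0,3) count=0: revealed 13 new [(0,0) (0,1) (0,2) (0,3) (0,4) (1,0) (1,1) (1,2) (1,3) (1,4) (2,1) (2,3) (2,4)] -> total=15
Click 4 (4,4) count=3: revealed 1 new [(4,4)] -> total=16

Answer: 16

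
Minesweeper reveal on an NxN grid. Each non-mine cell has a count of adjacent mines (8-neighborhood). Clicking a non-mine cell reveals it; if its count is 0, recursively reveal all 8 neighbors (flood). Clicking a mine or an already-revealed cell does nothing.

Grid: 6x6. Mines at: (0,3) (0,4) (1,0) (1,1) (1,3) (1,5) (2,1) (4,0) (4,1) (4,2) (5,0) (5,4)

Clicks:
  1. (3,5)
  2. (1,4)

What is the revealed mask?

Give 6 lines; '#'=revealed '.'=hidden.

Answer: ......
....#.
...###
...###
...###
......

Derivation:
Click 1 (3,5) count=0: revealed 9 new [(2,3) (2,4) (2,5) (3,3) (3,4) (3,5) (4,3) (4,4) (4,5)] -> total=9
Click 2 (1,4) count=4: revealed 1 new [(1,4)] -> total=10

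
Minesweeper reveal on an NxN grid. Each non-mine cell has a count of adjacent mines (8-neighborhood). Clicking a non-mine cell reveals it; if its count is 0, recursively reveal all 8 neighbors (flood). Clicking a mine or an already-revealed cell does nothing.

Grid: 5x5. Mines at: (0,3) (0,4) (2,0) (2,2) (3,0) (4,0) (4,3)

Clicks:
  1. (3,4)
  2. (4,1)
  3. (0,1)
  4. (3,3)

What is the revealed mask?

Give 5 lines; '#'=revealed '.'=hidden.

Answer: ###..
###..
.....
...##
.#...

Derivation:
Click 1 (3,4) count=1: revealed 1 new [(3,4)] -> total=1
Click 2 (4,1) count=2: revealed 1 new [(4,1)] -> total=2
Click 3 (0,1) count=0: revealed 6 new [(0,0) (0,1) (0,2) (1,0) (1,1) (1,2)] -> total=8
Click 4 (3,3) count=2: revealed 1 new [(3,3)] -> total=9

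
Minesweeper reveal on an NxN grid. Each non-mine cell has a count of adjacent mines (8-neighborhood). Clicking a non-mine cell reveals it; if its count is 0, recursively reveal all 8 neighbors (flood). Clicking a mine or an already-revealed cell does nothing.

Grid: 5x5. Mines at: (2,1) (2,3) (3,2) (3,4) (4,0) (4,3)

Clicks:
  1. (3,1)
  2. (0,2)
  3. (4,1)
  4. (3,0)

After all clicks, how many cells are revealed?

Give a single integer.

Answer: 13

Derivation:
Click 1 (3,1) count=3: revealed 1 new [(3,1)] -> total=1
Click 2 (0,2) count=0: revealed 10 new [(0,0) (0,1) (0,2) (0,3) (0,4) (1,0) (1,1) (1,2) (1,3) (1,4)] -> total=11
Click 3 (4,1) count=2: revealed 1 new [(4,1)] -> total=12
Click 4 (3,0) count=2: revealed 1 new [(3,0)] -> total=13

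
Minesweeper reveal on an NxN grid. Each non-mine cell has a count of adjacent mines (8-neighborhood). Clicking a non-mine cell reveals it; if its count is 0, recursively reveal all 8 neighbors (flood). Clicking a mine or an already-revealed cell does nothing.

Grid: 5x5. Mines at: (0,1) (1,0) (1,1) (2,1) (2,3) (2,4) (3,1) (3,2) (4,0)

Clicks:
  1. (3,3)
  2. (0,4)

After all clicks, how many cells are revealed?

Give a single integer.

Click 1 (3,3) count=3: revealed 1 new [(3,3)] -> total=1
Click 2 (0,4) count=0: revealed 6 new [(0,2) (0,3) (0,4) (1,2) (1,3) (1,4)] -> total=7

Answer: 7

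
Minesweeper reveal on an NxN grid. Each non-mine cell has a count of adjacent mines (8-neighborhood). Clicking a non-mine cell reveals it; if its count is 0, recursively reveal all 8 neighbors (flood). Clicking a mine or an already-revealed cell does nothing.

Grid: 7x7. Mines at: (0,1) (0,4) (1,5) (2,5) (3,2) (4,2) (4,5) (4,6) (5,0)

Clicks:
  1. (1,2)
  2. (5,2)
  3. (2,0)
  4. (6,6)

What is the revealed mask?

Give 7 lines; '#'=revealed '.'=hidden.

Answer: .......
###....
##.....
##.....
##.....
.######
.######

Derivation:
Click 1 (1,2) count=1: revealed 1 new [(1,2)] -> total=1
Click 2 (5,2) count=1: revealed 1 new [(5,2)] -> total=2
Click 3 (2,0) count=0: revealed 8 new [(1,0) (1,1) (2,0) (2,1) (3,0) (3,1) (4,0) (4,1)] -> total=10
Click 4 (6,6) count=0: revealed 11 new [(5,1) (5,3) (5,4) (5,5) (5,6) (6,1) (6,2) (6,3) (6,4) (6,5) (6,6)] -> total=21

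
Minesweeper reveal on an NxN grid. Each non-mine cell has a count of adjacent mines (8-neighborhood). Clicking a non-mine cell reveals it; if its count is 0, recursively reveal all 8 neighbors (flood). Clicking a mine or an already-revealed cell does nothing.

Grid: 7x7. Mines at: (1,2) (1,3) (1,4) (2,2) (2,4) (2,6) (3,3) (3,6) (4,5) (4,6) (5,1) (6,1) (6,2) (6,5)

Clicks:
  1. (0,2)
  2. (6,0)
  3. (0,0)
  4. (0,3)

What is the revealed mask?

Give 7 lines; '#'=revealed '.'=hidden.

Answer: ####...
##.....
##.....
##.....
##.....
.......
#......

Derivation:
Click 1 (0,2) count=2: revealed 1 new [(0,2)] -> total=1
Click 2 (6,0) count=2: revealed 1 new [(6,0)] -> total=2
Click 3 (0,0) count=0: revealed 10 new [(0,0) (0,1) (1,0) (1,1) (2,0) (2,1) (3,0) (3,1) (4,0) (4,1)] -> total=12
Click 4 (0,3) count=3: revealed 1 new [(0,3)] -> total=13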